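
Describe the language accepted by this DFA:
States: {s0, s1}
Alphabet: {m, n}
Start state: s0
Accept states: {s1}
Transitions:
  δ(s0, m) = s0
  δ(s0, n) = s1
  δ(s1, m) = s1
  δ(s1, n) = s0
Testing a few strings:
  'nn' → reject
  'mn' → accept
  'nm' → accept
  'nmm' → accept
State roles: s0=even number of n's so far; s1=odd number of n's so far
All strings over {m,n} with an odd number of n's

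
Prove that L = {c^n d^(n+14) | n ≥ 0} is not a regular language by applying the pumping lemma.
Assume L is regular with pumping length p. Idea: pumping the c-block breaks the fixed offset of 14.
Choose s = c^p d^(p+14) ∈ L. By the pumping lemma, s = xyz with |xy| ≤ p, |y| > 0, so y = c^k with k ≥ 1. Then xy²z = c^(p+k) d^(p+14). For this to be in L we would need p+14 = (p+k)+14, i.e. k = 0, contradicting k ≥ 1. So xy²z ∉ L.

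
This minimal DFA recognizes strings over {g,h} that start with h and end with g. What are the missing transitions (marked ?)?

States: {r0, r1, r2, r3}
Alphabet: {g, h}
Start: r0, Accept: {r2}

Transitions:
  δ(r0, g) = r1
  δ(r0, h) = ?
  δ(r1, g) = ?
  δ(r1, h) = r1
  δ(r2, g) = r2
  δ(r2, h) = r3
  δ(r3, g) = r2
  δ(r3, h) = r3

From the language and accept set, identify what each state tracks — r0: no input read; r1: started with g (dead); r2: started with h, last symbol g; r3: started with h, last symbol h.
Each missing δ(q, a) is the state matching the new tracked value after reading a.
δ(r0, h) = r3; δ(r1, g) = r1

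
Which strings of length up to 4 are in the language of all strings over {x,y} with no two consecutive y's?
ε, x, y, xx, xy, yx, xxx, xxy, xyx, yxx, yxy, xxxx, xxxy, xxyx, xyxx, xyxy, yxxx, yxxy, yxyx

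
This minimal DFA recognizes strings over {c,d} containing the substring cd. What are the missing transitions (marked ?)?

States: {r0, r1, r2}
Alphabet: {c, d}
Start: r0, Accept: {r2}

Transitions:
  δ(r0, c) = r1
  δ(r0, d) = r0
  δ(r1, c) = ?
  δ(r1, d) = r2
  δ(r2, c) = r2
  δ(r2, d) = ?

From the language and accept set, identify what each state tracks — r0: no c seen yet; r1: seen a c, waiting for d; r2: substring cd seen.
Each missing δ(q, a) is the state matching the new tracked value after reading a.
δ(r1, c) = r1; δ(r2, d) = r2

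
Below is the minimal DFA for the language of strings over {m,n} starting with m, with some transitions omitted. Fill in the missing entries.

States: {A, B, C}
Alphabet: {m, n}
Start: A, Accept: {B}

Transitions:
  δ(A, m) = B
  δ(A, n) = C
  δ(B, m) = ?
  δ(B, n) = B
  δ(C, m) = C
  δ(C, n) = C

From the language and accept set, identify what each state tracks — A: no input read; B: started with m; C: started with n (dead).
Each missing δ(q, a) is the state matching the new tracked value after reading a.
δ(B, m) = B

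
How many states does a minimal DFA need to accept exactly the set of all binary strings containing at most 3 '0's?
By Myhill–Nerode, count the distinguishable equivalence classes: 5 classes — having seen 0, 1, …, 3, or >3 copies of '0'; counts 0 through 3 are accepting and >3 is dead.
5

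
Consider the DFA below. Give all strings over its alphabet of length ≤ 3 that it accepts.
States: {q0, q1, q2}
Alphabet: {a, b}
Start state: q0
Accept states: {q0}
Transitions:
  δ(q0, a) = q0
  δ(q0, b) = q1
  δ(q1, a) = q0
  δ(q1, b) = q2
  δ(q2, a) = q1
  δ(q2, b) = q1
ε, a, aa, ba, aaa, aba, baa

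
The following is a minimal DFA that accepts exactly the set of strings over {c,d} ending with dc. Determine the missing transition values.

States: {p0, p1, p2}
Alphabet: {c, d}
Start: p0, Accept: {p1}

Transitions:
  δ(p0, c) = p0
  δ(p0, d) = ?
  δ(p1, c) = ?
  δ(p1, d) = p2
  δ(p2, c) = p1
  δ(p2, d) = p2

From the language and accept set, identify what each state tracks — p0: no suffix match; p1: suffix is dc; p2: one trailing d.
Each missing δ(q, a) is the state matching the new tracked value after reading a.
δ(p0, d) = p2; δ(p1, c) = p0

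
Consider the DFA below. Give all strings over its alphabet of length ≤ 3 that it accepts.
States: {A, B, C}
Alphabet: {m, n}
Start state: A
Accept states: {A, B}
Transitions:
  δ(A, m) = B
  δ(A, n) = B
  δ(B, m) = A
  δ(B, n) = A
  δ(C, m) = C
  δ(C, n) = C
ε, m, n, mm, mn, nm, nn, mmm, mmn, mnm, mnn, nmm, nmn, nnm, nnn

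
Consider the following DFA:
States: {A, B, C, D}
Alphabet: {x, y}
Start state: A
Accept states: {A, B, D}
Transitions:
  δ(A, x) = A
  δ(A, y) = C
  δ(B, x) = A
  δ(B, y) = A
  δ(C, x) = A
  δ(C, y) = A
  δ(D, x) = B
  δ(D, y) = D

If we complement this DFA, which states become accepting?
Complement accept states = All states \ Original accept states
= {A, B, C, D} \ {A, B, D}
{C}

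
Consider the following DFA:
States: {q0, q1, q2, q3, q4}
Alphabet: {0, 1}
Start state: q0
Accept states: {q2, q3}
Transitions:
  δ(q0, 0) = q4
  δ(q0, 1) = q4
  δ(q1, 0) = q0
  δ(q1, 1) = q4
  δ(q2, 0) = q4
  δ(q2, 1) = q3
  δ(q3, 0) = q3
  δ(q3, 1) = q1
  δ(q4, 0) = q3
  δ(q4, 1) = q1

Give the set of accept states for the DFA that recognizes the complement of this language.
Complement accept states = All states \ Original accept states
= {q0, q1, q2, q3, q4} \ {q2, q3}
{q0, q1, q4}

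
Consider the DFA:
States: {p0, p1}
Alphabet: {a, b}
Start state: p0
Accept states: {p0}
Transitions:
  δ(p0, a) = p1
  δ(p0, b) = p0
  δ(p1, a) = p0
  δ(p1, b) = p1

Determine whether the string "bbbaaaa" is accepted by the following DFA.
Processing string "bbbaaaa":
  p0 --b--> p0
  p0 --b--> p0
  p0 --b--> p0
  p0 --a--> p1
  p1 --a--> p0
  p0 --a--> p1
  p1 --a--> p0
Final state: p0
Accept states: {p0}
Yes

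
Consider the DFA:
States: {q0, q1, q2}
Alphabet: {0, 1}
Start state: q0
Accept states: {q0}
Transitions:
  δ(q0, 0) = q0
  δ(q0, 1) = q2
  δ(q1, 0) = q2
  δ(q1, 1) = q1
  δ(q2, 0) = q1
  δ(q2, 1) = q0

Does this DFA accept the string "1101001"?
Processing string "1101001":
  q0 --1--> q2
  q2 --1--> q0
  q0 --0--> q0
  q0 --1--> q2
  q2 --0--> q1
  q1 --0--> q2
  q2 --1--> q0
Final state: q0
Accept states: {q0}
Yes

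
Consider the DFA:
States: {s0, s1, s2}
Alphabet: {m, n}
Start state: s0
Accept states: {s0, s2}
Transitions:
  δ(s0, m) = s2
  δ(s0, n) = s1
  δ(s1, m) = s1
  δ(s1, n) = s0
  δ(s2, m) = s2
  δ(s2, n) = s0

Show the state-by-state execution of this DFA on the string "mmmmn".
read 'm': s0 → s2
  read 'm': s2 → s2
  read 'm': s2 → s2
  read 'm': s2 → s2
  read 'n': s2 → s0
s0 -> s2 -> s2 -> s2 -> s2 -> s0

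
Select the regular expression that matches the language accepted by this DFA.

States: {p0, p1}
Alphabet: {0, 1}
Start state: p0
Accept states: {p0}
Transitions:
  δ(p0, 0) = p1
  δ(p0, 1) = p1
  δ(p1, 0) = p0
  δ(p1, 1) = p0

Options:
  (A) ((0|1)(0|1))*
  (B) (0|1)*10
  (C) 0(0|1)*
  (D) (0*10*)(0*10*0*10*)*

Check each option against the DFA on short strings; one disagreement eliminates an option:
  (A) ((0|1)(0|1))*: agrees with the DFA on every string of length ≤ 6
  (B) (0|1)*10: on ε the DFA stays in p0 and accepts (p0 ∈ Accept), but the regex does not match it → eliminate
  (C) 0(0|1)*: on ε the DFA stays in p0 and accepts (p0 ∈ Accept), but the regex does not match it → eliminate
  (D) (0*10*)(0*10*0*10*)*: on ε the DFA stays in p0 and accepts (p0 ∈ Accept), but the regex does not match it → eliminate
Only (A) is consistent with the DFA.
(A) ((0|1)(0|1))*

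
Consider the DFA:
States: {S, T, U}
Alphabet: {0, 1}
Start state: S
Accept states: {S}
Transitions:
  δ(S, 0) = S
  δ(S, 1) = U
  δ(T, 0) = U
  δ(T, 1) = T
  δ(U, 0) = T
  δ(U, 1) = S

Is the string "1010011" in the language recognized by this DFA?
Processing string "1010011":
  S --1--> U
  U --0--> T
  T --1--> T
  T --0--> U
  U --0--> T
  T --1--> T
  T --1--> T
Final state: T
Accept states: {S}
No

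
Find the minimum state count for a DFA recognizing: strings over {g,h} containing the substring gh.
By Myhill–Nerode, count the distinguishable equivalence classes: three classes — no g yet / g seen but no gh / gh seen.
3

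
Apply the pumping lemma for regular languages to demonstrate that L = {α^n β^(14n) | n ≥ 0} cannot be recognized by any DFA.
Assume L is regular with pumping length p. Idea: pumping the α-block breaks the 1:14 ratio.
Choose s = α^p β^(14p) (length 15p ≥ p). By the pumping lemma, s = xyz with |xy| ≤ p, |y| > 0, so y = α^k with k ≥ 1. Then xy²z = α^(p+k) β^(14p). For this to be in L we would need 14p = 14(p+k), i.e. 14k = 0, contradicting k ≥ 1. So xy²z ∉ L.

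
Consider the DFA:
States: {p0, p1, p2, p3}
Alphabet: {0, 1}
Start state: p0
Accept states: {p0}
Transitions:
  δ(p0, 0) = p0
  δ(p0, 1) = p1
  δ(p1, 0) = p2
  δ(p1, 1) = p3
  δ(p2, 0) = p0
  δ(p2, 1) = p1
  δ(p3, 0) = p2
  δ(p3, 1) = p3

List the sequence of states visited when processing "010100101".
read '0': p0 → p0
  read '1': p0 → p1
  read '0': p1 → p2
  read '1': p2 → p1
  read '0': p1 → p2
  read '0': p2 → p0
  read '1': p0 → p1
  read '0': p1 → p2
  read '1': p2 → p1
p0 -> p0 -> p1 -> p2 -> p1 -> p2 -> p0 -> p1 -> p2 -> p1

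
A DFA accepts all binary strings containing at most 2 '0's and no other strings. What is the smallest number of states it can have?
By Myhill–Nerode, count the distinguishable equivalence classes: 4 classes — having seen 0, 1, 2, or >2 copies of '0'; counts 0 through 2 are accepting and >2 is dead.
4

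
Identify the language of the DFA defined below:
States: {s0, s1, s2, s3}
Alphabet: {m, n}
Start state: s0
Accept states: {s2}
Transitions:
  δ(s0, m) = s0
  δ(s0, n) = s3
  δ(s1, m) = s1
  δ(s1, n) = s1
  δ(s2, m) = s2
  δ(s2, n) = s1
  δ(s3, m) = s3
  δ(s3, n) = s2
Testing a few strings:
  'm' → reject
  'mnm' → reject
  'nmm' → reject
  'nnm' → accept
State roles: s0=zero n's; s1=≥ three n's (dead); s2=two n's; s3=one n
All strings over {m,n} containing exactly two n's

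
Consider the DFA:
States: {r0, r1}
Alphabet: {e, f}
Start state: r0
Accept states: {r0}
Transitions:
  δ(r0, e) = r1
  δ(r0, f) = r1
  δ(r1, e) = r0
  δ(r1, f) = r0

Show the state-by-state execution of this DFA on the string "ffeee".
read 'f': r0 → r1
  read 'f': r1 → r0
  read 'e': r0 → r1
  read 'e': r1 → r0
  read 'e': r0 → r1
r0 -> r1 -> r0 -> r1 -> r0 -> r1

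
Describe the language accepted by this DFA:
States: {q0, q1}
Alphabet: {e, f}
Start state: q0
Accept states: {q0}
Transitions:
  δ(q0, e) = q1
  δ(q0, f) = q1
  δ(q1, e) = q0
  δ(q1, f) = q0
Testing a few strings:
  'fff' → reject
  'ee' → accept
  'f' → reject
  'e' → reject
State roles: q0=even length so far; q1=odd length so far
All strings over {e,f} of even length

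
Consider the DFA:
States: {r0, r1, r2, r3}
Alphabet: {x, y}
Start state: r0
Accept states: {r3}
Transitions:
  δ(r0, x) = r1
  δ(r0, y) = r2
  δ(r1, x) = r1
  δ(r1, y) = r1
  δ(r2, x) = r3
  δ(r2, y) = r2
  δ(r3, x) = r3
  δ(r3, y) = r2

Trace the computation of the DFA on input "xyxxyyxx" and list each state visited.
read 'x': r0 → r1
  read 'y': r1 → r1
  read 'x': r1 → r1
  read 'x': r1 → r1
  read 'y': r1 → r1
  read 'y': r1 → r1
  read 'x': r1 → r1
  read 'x': r1 → r1
r0 -> r1 -> r1 -> r1 -> r1 -> r1 -> r1 -> r1 -> r1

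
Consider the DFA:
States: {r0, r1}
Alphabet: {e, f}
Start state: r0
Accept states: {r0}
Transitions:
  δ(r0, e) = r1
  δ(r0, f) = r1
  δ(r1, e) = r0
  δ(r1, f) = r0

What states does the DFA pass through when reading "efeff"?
read 'e': r0 → r1
  read 'f': r1 → r0
  read 'e': r0 → r1
  read 'f': r1 → r0
  read 'f': r0 → r1
r0 -> r1 -> r0 -> r1 -> r0 -> r1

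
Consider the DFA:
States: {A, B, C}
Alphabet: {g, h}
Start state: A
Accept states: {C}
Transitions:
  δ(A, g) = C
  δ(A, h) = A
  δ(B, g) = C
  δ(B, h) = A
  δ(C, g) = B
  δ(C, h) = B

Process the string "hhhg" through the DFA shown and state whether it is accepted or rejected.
Processing string "hhhg":
  A --h--> A
  A --h--> A
  A --h--> A
  A --g--> C
Final state: C
Accept states: {C}
Yes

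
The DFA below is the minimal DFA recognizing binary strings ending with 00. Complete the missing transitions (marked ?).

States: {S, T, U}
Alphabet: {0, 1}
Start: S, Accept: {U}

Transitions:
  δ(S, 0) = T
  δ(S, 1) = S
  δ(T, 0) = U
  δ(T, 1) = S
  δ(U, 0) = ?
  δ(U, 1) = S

From the language and accept set, identify what each state tracks — S: last symbol not 0; T: one trailing 0; U: two trailing 0's.
Each missing δ(q, a) is the state matching the new tracked value after reading a.
δ(U, 0) = U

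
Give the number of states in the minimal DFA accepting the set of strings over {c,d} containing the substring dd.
By Myhill–Nerode, count the distinguishable equivalence classes: three classes — no progress / one trailing d / dd seen.
3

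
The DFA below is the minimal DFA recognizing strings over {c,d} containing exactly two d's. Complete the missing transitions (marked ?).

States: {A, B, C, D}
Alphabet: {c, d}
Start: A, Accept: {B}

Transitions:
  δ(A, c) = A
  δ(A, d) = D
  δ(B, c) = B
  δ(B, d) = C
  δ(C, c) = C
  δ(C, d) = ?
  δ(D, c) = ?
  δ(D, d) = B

From the language and accept set, identify what each state tracks — A: zero d's; B: two d's; C: ≥ three d's (dead); D: one d.
Each missing δ(q, a) is the state matching the new tracked value after reading a.
δ(C, d) = C; δ(D, c) = D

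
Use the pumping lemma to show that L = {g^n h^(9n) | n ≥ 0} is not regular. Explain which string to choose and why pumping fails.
Assume L is regular with pumping length p. Idea: pumping the g-block breaks the 1:9 ratio.
Choose s = g^p h^(9p) (length 10p ≥ p). By the pumping lemma, s = xyz with |xy| ≤ p, |y| > 0, so y = g^k with k ≥ 1. Then xy²z = g^(p+k) h^(9p). For this to be in L we would need 9p = 9(p+k), i.e. 9k = 0, contradicting k ≥ 1. So xy²z ∉ L.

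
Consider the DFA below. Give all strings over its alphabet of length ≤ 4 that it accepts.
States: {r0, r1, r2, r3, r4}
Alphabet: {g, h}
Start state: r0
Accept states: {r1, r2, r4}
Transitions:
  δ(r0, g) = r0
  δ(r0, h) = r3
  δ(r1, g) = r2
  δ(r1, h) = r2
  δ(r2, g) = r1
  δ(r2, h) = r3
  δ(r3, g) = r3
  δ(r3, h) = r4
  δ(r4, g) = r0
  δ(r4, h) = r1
hh, ghh, hgh, hhh, gghh, ghgh, ghhh, hggh, hghh, hhhg, hhhh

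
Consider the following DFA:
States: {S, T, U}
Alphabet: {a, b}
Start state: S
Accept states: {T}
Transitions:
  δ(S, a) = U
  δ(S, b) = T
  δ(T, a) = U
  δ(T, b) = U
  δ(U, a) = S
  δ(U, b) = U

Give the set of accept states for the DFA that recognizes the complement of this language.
Complement accept states = All states \ Original accept states
= {S, T, U} \ {T}
{S, U}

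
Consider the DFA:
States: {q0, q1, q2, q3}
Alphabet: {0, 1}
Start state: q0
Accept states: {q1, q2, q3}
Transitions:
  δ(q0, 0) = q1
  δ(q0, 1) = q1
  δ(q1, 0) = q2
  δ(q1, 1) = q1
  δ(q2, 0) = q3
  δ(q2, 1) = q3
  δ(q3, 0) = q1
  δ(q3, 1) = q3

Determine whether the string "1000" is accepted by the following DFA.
Processing string "1000":
  q0 --1--> q1
  q1 --0--> q2
  q2 --0--> q3
  q3 --0--> q1
Final state: q1
Accept states: {q1, q2, q3}
Yes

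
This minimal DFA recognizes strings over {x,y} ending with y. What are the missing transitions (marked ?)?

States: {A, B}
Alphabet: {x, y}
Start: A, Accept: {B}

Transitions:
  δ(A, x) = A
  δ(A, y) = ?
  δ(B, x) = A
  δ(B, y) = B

From the language and accept set, identify what each state tracks — A: last symbol not y; B: last symbol is y.
Each missing δ(q, a) is the state matching the new tracked value after reading a.
δ(A, y) = B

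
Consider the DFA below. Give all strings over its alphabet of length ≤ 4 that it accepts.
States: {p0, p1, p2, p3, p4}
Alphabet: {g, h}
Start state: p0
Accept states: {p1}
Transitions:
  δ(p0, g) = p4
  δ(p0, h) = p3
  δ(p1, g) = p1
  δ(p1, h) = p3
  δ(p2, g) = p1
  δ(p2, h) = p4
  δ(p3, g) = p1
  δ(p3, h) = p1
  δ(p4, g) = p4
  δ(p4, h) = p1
gh, hg, hh, ggh, ghg, hgg, hhg, gggh, gghg, ghgg, ghhg, ghhh, hggg, hghg, hghh, hhgg, hhhg, hhhh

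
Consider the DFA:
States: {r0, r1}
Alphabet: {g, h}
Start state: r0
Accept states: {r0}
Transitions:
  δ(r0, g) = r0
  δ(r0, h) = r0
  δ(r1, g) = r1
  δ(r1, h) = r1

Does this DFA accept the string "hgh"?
Processing string "hgh":
  r0 --h--> r0
  r0 --g--> r0
  r0 --h--> r0
Final state: r0
Accept states: {r0}
Yes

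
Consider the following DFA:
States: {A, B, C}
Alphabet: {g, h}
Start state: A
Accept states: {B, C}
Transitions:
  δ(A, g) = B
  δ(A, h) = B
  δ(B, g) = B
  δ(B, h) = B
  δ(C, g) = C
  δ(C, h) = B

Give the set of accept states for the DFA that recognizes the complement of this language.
Complement accept states = All states \ Original accept states
= {A, B, C} \ {B, C}
{A}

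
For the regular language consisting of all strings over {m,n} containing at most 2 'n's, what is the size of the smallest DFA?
By Myhill–Nerode, count the distinguishable equivalence classes: 4 classes — having seen 0, 1, 2, or >2 copies of 'n'; counts 0 through 2 are accepting and >2 is dead.
4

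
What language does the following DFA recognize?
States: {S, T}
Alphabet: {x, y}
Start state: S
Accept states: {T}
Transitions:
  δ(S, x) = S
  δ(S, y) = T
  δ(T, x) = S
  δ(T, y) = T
Testing a few strings:
  'y' → accept
  'yxy' → accept
  'yxx' → reject
  'x' → reject
State roles: S=last symbol not y; T=last symbol is y
All strings over {x,y} ending with y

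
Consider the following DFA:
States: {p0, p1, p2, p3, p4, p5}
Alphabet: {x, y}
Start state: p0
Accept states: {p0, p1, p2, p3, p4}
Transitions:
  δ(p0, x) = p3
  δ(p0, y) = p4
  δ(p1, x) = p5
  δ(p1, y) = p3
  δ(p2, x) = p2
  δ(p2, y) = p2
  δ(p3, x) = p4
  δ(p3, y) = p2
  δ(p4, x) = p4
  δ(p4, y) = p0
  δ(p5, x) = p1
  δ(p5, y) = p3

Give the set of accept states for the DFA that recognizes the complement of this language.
Complement accept states = All states \ Original accept states
= {p0, p1, p2, p3, p4, p5} \ {p0, p1, p2, p3, p4}
{p5}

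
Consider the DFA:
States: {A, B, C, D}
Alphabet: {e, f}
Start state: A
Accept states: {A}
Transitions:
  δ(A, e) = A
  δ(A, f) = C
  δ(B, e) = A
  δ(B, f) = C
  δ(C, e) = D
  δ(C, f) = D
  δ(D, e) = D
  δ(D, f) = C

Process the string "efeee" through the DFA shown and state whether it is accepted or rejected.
Processing string "efeee":
  A --e--> A
  A --f--> C
  C --e--> D
  D --e--> D
  D --e--> D
Final state: D
Accept states: {A}
No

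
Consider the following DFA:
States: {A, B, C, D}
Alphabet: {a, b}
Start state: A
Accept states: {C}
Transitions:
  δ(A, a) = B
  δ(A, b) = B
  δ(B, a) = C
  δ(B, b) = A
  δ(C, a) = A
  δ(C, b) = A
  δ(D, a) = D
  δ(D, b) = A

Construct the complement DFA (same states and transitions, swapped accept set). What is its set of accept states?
Complement accept states = All states \ Original accept states
= {A, B, C, D} \ {C}
{A, B, D}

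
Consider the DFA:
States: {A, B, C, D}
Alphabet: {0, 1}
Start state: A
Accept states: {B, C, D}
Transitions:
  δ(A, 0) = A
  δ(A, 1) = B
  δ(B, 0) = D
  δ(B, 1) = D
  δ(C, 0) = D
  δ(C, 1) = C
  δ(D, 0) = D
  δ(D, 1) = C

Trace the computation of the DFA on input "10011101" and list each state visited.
read '1': A → B
  read '0': B → D
  read '0': D → D
  read '1': D → C
  read '1': C → C
  read '1': C → C
  read '0': C → D
  read '1': D → C
A -> B -> D -> D -> C -> C -> C -> D -> C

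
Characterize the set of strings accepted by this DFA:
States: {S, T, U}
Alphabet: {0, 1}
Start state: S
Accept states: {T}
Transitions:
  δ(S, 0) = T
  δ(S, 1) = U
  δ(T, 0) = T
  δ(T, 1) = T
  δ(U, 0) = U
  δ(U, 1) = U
Testing a few strings:
  '00' → accept
  '1' → reject
  '0' → accept
  '01' → accept
State roles: S=no input read; T=started with 0; U=started with 1 (dead)
All binary strings starting with 0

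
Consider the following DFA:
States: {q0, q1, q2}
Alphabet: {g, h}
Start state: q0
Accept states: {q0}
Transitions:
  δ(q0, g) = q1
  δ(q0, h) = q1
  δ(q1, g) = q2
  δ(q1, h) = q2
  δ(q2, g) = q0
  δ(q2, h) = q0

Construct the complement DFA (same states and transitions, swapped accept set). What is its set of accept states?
Complement accept states = All states \ Original accept states
= {q0, q1, q2} \ {q0}
{q1, q2}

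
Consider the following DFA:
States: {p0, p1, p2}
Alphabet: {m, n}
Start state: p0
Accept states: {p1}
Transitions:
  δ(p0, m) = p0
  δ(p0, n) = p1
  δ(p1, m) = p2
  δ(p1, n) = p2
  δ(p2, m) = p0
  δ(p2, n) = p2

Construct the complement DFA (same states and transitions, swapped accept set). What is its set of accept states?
Complement accept states = All states \ Original accept states
= {p0, p1, p2} \ {p1}
{p0, p2}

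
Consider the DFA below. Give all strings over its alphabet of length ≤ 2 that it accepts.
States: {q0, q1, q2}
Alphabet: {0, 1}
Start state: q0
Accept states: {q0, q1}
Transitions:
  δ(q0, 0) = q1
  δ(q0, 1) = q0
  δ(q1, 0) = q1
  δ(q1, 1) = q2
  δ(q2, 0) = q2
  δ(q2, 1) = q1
ε, 0, 1, 00, 10, 11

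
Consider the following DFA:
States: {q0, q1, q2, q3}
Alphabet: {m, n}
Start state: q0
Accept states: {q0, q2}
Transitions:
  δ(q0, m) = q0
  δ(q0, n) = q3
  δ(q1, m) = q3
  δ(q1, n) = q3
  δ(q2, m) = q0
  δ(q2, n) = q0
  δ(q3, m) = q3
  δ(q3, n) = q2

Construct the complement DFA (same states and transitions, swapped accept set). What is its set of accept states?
Complement accept states = All states \ Original accept states
= {q0, q1, q2, q3} \ {q0, q2}
{q1, q3}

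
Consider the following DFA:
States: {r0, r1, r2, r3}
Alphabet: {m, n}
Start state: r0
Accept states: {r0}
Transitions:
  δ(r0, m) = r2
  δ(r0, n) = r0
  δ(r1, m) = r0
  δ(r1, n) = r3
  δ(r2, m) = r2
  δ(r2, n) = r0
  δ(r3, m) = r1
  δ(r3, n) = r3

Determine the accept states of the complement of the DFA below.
Complement accept states = All states \ Original accept states
= {r0, r1, r2, r3} \ {r0}
{r1, r2, r3}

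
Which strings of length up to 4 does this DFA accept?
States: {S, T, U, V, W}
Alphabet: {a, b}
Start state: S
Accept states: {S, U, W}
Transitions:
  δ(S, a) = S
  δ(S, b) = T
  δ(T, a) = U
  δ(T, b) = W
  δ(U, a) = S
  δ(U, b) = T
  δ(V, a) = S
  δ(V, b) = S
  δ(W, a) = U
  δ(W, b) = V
ε, a, aa, ba, bb, aaa, aba, abb, baa, bba, aaaa, aaba, aabb, abaa, abba, baaa, baba, babb, bbaa, bbba, bbbb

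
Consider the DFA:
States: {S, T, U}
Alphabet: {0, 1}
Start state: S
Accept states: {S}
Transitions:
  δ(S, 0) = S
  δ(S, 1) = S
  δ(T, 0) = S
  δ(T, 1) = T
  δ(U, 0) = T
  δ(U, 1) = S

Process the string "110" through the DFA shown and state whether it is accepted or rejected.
Processing string "110":
  S --1--> S
  S --1--> S
  S --0--> S
Final state: S
Accept states: {S}
Yes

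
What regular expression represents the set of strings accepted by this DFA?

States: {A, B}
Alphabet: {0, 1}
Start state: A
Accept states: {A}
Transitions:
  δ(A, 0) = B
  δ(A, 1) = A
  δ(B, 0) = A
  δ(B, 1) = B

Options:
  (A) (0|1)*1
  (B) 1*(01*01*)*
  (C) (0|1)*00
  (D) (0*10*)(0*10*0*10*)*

Check each option against the DFA on short strings; one disagreement eliminates an option:
  (A) (0|1)*1: on ε the DFA stays in A and accepts (A ∈ Accept), but the regex does not match it → eliminate
  (B) 1*(01*01*)*: agrees with the DFA on every string of length ≤ 6
  (C) (0|1)*00: on ε the DFA stays in A and accepts (A ∈ Accept), but the regex does not match it → eliminate
  (D) (0*10*)(0*10*0*10*)*: on ε the DFA stays in A and accepts (A ∈ Accept), but the regex does not match it → eliminate
Only (B) is consistent with the DFA.
(B) 1*(01*01*)*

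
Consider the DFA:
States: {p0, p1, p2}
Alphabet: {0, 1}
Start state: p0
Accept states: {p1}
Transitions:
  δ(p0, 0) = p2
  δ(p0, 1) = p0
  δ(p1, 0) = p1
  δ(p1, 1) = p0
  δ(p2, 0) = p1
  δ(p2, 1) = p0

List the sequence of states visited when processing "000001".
read '0': p0 → p2
  read '0': p2 → p1
  read '0': p1 → p1
  read '0': p1 → p1
  read '0': p1 → p1
  read '1': p1 → p0
p0 -> p2 -> p1 -> p1 -> p1 -> p1 -> p0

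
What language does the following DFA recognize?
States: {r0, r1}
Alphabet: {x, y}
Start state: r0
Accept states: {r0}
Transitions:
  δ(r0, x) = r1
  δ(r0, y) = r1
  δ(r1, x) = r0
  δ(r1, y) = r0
Testing a few strings:
  'y' → reject
  'yy' → accept
  'yxy' → reject
  'yyx' → reject
State roles: r0=even length so far; r1=odd length so far
All strings over {x,y} of even length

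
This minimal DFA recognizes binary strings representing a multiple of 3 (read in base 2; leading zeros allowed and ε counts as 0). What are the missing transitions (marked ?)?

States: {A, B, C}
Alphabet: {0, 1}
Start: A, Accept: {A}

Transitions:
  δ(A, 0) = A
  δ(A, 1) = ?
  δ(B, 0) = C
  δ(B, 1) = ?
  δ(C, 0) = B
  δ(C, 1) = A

From the language and accept set, identify what each state tracks — A: value ≡ 0 (mod 3); B: value ≡ 2 (mod 3); C: value ≡ 1 (mod 3).
Each missing δ(q, a) is the state matching the new tracked value after reading a.
δ(A, 1) = C; δ(B, 1) = B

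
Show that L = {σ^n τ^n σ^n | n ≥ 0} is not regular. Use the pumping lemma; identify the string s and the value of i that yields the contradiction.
Assume L is regular with pumping length p. Idea: pumping the first σ-block unbalances it against the other two.
Choose s = σ^p τ^p σ^p ∈ L (|s| = 3p ≥ p). By the pumping lemma, s = xyz with |xy| ≤ p, |y| > 0, so y = σ^k with k ≥ 1, inside the first σ-block. Then xy²z = σ^(p+k) τ^p σ^p. The first block has length p+k ≠ p, so the three block lengths are no longer equal and xy²z ∉ L.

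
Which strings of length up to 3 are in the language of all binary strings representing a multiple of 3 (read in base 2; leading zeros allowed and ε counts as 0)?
ε, 0, 00, 11, 000, 011, 110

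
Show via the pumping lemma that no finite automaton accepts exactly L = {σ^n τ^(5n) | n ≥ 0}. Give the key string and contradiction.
Assume L is regular with pumping length p. Idea: pumping the σ-block breaks the 1:5 ratio.
Choose s = σ^p τ^(5p) (length 6p ≥ p). By the pumping lemma, s = xyz with |xy| ≤ p, |y| > 0, so y = σ^k with k ≥ 1. Then xy²z = σ^(p+k) τ^(5p). For this to be in L we would need 5p = 5(p+k), i.e. 5k = 0, contradicting k ≥ 1. So xy²z ∉ L.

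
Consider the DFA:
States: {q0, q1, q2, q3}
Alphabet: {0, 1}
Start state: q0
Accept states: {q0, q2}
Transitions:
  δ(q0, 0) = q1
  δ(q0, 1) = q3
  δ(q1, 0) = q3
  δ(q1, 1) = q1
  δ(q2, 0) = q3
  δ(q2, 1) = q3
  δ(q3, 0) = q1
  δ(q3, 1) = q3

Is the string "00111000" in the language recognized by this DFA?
Processing string "00111000":
  q0 --0--> q1
  q1 --0--> q3
  q3 --1--> q3
  q3 --1--> q3
  q3 --1--> q3
  q3 --0--> q1
  q1 --0--> q3
  q3 --0--> q1
Final state: q1
Accept states: {q0, q2}
No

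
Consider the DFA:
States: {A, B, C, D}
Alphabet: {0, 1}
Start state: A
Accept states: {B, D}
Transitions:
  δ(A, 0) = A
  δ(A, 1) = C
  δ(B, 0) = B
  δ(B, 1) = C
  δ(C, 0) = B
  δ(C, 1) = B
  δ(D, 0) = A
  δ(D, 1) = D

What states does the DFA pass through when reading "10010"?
read '1': A → C
  read '0': C → B
  read '0': B → B
  read '1': B → C
  read '0': C → B
A -> C -> B -> B -> C -> B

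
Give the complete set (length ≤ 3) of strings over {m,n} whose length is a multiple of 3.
ε, mmm, mmn, mnm, mnn, nmm, nmn, nnm, nnn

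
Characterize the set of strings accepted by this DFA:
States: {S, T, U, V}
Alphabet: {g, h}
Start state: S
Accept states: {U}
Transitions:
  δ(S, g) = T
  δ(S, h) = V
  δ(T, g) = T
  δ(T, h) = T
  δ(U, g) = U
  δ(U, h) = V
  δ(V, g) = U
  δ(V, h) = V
Testing a few strings:
  'hgg' → accept
  'hgh' → reject
  'h' → reject
  'gh' → reject
State roles: S=no input read; T=started with g (dead); U=started with h, last symbol g; V=started with h, last symbol h
All strings over {g,h} that start with h and end with g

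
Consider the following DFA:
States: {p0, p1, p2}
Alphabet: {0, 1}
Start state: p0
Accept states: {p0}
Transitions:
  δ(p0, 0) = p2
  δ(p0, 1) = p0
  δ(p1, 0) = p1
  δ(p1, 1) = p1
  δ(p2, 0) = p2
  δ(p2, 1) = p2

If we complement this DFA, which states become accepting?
Complement accept states = All states \ Original accept states
= {p0, p1, p2} \ {p0}
{p1, p2}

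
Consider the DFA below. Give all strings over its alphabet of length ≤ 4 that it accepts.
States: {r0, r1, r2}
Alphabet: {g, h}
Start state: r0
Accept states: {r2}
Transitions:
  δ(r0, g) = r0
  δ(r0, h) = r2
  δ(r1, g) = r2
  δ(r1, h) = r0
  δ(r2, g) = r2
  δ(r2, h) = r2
h, gh, hg, hh, ggh, ghg, ghh, hgg, hgh, hhg, hhh, gggh, gghg, gghh, ghgg, ghgh, ghhg, ghhh, hggg, hggh, hghg, hghh, hhgg, hhgh, hhhg, hhhh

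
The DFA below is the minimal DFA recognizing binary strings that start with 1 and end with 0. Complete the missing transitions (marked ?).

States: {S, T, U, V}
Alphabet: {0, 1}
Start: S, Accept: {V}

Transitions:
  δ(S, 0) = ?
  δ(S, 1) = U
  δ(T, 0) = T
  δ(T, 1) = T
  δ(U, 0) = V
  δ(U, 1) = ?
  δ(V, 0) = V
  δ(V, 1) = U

From the language and accept set, identify what each state tracks — S: no input read; T: started with 0 (dead); U: started with 1, last symbol 1; V: started with 1, last symbol 0.
Each missing δ(q, a) is the state matching the new tracked value after reading a.
δ(S, 0) = T; δ(U, 1) = U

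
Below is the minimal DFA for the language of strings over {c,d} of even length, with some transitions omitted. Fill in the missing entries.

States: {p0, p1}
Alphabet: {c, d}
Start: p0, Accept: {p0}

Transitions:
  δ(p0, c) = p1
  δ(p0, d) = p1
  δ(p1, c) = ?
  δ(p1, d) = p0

From the language and accept set, identify what each state tracks — p0: even length so far; p1: odd length so far.
Each missing δ(q, a) is the state matching the new tracked value after reading a.
δ(p1, c) = p0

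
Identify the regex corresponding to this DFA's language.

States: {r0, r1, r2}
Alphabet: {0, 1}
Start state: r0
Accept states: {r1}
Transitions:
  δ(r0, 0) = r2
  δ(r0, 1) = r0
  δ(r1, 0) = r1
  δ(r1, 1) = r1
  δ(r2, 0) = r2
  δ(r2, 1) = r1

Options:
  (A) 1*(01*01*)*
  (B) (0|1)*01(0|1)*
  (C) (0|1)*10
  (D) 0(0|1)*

Check each option against the DFA on short strings; one disagreement eliminates an option:
  (A) 1*(01*01*)*: on ε the DFA stays in r0 and rejects (r0 ∉ Accept), but the regex matches it → eliminate
  (B) (0|1)*01(0|1)*: agrees with the DFA on every string of length ≤ 6
  (C) (0|1)*10: on '01' the DFA goes r0 → r2 → r1 and accepts (r1 ∈ Accept), but the regex does not match it → eliminate
  (D) 0(0|1)*: on '0' the DFA goes r0 → r2 and rejects (r2 ∉ Accept), but the regex matches it → eliminate
Only (B) is consistent with the DFA.
(B) (0|1)*01(0|1)*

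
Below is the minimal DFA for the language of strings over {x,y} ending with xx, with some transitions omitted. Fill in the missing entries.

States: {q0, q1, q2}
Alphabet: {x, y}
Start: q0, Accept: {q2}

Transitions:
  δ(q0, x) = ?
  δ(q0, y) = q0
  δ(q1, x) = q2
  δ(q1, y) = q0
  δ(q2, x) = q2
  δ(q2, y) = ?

From the language and accept set, identify what each state tracks — q0: last symbol not x; q1: one trailing x; q2: two trailing x's.
Each missing δ(q, a) is the state matching the new tracked value after reading a.
δ(q0, x) = q1; δ(q2, y) = q0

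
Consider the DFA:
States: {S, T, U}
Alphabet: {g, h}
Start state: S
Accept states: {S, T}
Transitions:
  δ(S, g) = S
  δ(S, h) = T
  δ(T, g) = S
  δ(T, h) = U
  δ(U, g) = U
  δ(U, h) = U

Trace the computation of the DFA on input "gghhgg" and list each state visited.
read 'g': S → S
  read 'g': S → S
  read 'h': S → T
  read 'h': T → U
  read 'g': U → U
  read 'g': U → U
S -> S -> S -> T -> U -> U -> U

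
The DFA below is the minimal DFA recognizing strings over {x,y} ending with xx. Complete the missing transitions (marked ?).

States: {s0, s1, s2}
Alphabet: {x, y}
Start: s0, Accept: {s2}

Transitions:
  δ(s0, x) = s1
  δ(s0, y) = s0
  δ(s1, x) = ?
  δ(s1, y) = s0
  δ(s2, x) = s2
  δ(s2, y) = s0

From the language and accept set, identify what each state tracks — s0: last symbol not x; s1: one trailing x; s2: two trailing x's.
Each missing δ(q, a) is the state matching the new tracked value after reading a.
δ(s1, x) = s2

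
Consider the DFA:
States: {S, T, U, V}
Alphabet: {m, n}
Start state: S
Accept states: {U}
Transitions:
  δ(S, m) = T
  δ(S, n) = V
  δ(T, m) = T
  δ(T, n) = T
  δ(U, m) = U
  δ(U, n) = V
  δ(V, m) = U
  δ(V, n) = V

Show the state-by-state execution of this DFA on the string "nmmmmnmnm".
read 'n': S → V
  read 'm': V → U
  read 'm': U → U
  read 'm': U → U
  read 'm': U → U
  read 'n': U → V
  read 'm': V → U
  read 'n': U → V
  read 'm': V → U
S -> V -> U -> U -> U -> U -> V -> U -> V -> U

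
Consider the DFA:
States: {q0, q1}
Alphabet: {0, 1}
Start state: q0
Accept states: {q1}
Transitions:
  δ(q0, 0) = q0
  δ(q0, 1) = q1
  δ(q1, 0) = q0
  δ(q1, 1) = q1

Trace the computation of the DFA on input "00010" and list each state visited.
read '0': q0 → q0
  read '0': q0 → q0
  read '0': q0 → q0
  read '1': q0 → q1
  read '0': q1 → q0
q0 -> q0 -> q0 -> q0 -> q1 -> q0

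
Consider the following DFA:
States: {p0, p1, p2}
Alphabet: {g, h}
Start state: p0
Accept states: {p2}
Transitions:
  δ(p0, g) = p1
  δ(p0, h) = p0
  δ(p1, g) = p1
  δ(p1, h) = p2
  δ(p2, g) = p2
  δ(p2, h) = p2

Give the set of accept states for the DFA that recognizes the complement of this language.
Complement accept states = All states \ Original accept states
= {p0, p1, p2} \ {p2}
{p0, p1}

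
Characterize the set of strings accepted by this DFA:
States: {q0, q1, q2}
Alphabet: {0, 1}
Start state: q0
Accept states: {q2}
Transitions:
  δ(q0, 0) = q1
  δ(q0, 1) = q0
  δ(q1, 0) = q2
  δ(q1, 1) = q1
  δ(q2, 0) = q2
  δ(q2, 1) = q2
Testing a few strings:
  '1' → reject
  '00' → accept
  '0000' → accept
  '0' → reject
State roles: q0=zero 0's seen; q1=one 0 seen; q2=≥ two 0's seen
All binary strings containing at least two 0's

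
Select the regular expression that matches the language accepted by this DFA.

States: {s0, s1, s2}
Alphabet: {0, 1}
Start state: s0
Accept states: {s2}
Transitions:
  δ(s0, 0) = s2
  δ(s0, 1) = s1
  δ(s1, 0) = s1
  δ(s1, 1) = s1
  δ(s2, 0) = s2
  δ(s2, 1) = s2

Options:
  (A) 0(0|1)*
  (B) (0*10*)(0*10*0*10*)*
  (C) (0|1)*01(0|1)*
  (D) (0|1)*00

Check each option against the DFA on short strings; one disagreement eliminates an option:
  (A) 0(0|1)*: agrees with the DFA on every string of length ≤ 6
  (B) (0*10*)(0*10*0*10*)*: on '0' the DFA goes s0 → s2 and accepts (s2 ∈ Accept), but the regex does not match it → eliminate
  (C) (0|1)*01(0|1)*: on '0' the DFA goes s0 → s2 and accepts (s2 ∈ Accept), but the regex does not match it → eliminate
  (D) (0|1)*00: on '0' the DFA goes s0 → s2 and accepts (s2 ∈ Accept), but the regex does not match it → eliminate
Only (A) is consistent with the DFA.
(A) 0(0|1)*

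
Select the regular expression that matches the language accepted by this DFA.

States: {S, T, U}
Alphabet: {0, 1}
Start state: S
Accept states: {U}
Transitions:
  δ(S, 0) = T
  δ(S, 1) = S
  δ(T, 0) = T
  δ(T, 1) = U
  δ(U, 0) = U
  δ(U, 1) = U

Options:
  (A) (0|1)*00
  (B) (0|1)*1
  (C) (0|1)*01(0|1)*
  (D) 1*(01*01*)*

Check each option against the DFA on short strings; one disagreement eliminates an option:
  (A) (0|1)*00: on '00' the DFA goes S → T → T and rejects (T ∉ Accept), but the regex matches it → eliminate
  (B) (0|1)*1: on '1' the DFA goes S → S and rejects (S ∉ Accept), but the regex matches it → eliminate
  (C) (0|1)*01(0|1)*: agrees with the DFA on every string of length ≤ 6
  (D) 1*(01*01*)*: on ε the DFA stays in S and rejects (S ∉ Accept), but the regex matches it → eliminate
Only (C) is consistent with the DFA.
(C) (0|1)*01(0|1)*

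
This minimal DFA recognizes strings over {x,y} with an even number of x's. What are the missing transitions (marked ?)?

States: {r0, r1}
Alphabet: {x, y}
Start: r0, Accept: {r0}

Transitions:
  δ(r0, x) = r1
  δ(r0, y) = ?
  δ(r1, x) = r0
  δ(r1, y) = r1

From the language and accept set, identify what each state tracks — r0: even number of x's so far; r1: odd number of x's so far.
Each missing δ(q, a) is the state matching the new tracked value after reading a.
δ(r0, y) = r0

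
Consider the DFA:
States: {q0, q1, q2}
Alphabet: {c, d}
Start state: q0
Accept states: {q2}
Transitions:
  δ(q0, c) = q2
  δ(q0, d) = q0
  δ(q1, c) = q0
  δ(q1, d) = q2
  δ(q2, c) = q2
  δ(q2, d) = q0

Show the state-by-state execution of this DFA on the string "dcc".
read 'd': q0 → q0
  read 'c': q0 → q2
  read 'c': q2 → q2
q0 -> q0 -> q2 -> q2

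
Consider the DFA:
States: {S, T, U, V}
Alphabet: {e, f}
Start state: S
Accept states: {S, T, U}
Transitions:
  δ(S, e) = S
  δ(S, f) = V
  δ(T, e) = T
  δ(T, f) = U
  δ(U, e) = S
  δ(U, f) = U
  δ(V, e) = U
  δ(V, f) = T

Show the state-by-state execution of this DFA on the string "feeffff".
read 'f': S → V
  read 'e': V → U
  read 'e': U → S
  read 'f': S → V
  read 'f': V → T
  read 'f': T → U
  read 'f': U → U
S -> V -> U -> S -> V -> T -> U -> U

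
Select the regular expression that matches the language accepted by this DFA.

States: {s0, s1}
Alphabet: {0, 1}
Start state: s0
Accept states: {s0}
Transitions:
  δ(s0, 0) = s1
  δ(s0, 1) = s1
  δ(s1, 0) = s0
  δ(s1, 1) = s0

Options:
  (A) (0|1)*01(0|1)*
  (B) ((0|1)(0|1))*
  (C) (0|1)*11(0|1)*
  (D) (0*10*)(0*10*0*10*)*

Check each option against the DFA on short strings; one disagreement eliminates an option:
  (A) (0|1)*01(0|1)*: on ε the DFA stays in s0 and accepts (s0 ∈ Accept), but the regex does not match it → eliminate
  (B) ((0|1)(0|1))*: agrees with the DFA on every string of length ≤ 6
  (C) (0|1)*11(0|1)*: on ε the DFA stays in s0 and accepts (s0 ∈ Accept), but the regex does not match it → eliminate
  (D) (0*10*)(0*10*0*10*)*: on ε the DFA stays in s0 and accepts (s0 ∈ Accept), but the regex does not match it → eliminate
Only (B) is consistent with the DFA.
(B) ((0|1)(0|1))*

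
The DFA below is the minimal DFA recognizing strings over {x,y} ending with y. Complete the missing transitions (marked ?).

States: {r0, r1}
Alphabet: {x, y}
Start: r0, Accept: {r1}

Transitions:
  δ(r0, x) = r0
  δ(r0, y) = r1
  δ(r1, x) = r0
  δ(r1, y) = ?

From the language and accept set, identify what each state tracks — r0: last symbol not y; r1: last symbol is y.
Each missing δ(q, a) is the state matching the new tracked value after reading a.
δ(r1, y) = r1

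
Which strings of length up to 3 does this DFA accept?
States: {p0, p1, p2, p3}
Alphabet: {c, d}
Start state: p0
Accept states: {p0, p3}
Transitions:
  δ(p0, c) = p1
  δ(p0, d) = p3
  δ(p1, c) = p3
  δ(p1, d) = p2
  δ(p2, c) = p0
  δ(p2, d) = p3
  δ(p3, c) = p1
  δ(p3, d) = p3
ε, d, cc, dd, ccd, cdc, cdd, dcc, ddd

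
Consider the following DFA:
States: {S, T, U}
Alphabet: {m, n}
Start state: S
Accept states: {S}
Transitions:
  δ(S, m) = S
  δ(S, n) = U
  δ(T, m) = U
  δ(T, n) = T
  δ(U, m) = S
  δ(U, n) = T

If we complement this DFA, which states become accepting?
Complement accept states = All states \ Original accept states
= {S, T, U} \ {S}
{T, U}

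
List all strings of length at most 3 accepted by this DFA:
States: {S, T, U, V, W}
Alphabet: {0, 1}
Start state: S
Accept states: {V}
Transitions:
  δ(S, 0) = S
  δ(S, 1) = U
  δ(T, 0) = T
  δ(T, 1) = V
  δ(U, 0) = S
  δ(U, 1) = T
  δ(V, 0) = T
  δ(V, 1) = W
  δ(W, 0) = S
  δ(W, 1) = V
111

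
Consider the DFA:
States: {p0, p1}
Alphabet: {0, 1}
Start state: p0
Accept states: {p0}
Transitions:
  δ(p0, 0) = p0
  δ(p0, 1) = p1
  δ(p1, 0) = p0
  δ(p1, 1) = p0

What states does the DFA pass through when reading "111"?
read '1': p0 → p1
  read '1': p1 → p0
  read '1': p0 → p1
p0 -> p1 -> p0 -> p1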